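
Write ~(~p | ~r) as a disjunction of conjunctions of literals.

p & r

~(~p | ~r)
≡ ~~p & ~~r   [De Morgan]
≡ p & ~~r   [double negation]
≡ p & r   [double negation]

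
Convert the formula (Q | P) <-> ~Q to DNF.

(Q | P) <-> ~Q
≡ ((Q | P) -> ~Q) & (~Q -> (Q | P))   (eliminate <->)
≡ (~(Q | P) | ~Q) & (~Q -> (Q | P))   (eliminate ->)
≡ (~(Q | P) | ~Q) & (~~Q | Q | P)   (eliminate ->)
≡ ((~Q & ~P) | ~Q) & (~~Q | Q | P)   (De Morgan)
≡ ((~Q & ~P) | ~Q) & (Q | Q | P)   (double negation)
≡ (~Q & ~P & Q) | (~Q & ~P & Q) | (~Q & ~P & P) | (~Q & Q) | (~Q & Q) | (~Q & P)   (distribute & over |)
≡ ~Q & P   (simplify)

~Q & P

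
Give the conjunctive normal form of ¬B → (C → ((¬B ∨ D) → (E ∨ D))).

B ∨ ¬C ∨ E ∨ D

¬B → (C → ((¬B ∨ D) → (E ∨ D)))
⇔ ¬¬B ∨ (C → ((¬B ∨ D) → (E ∨ D)))   (eliminate →)
⇔ ¬¬B ∨ ¬C ∨ ((¬B ∨ D) → (E ∨ D))   (eliminate →)
⇔ ¬¬B ∨ ¬C ∨ ¬(¬B ∨ D) ∨ E ∨ D   (eliminate →)
⇔ B ∨ ¬C ∨ ¬(¬B ∨ D) ∨ E ∨ D   (double negation)
⇔ B ∨ ¬C ∨ (¬¬B ∧ ¬D) ∨ E ∨ D   (De Morgan)
⇔ B ∨ ¬C ∨ (B ∧ ¬D) ∨ E ∨ D   (double negation)
⇔ (B ∨ ¬C ∨ B ∨ E ∨ D) ∧ (B ∨ ¬C ∨ ¬D ∨ E ∨ D)   (distribute ∨ over ∧)
⇔ B ∨ ¬C ∨ E ∨ D   (simplify)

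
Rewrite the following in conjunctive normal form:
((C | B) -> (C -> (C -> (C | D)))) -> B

(C | B) & (~C | B) & (~D | B)

((C | B) -> (C -> (C -> (C | D)))) -> B
⇔ ~((C | B) -> (C -> (C -> (C | D)))) | B   (eliminate ->)
⇔ ~(~(C | B) | (C -> (C -> (C | D)))) | B   (eliminate ->)
⇔ ~(~(C | B) | ~C | (C -> (C | D))) | B   (eliminate ->)
⇔ ~(~(C | B) | ~C | ~C | C | D) | B   (eliminate ->)
⇔ (~~(C | B) & ~~C & ~~C & ~C & ~D) | B   (De Morgan)
⇔ ((C | B) & ~~C & ~~C & ~C & ~D) | B   (double negation)
⇔ ((C | B) & C & ~~C & ~C & ~D) | B   (double negation)
⇔ ((C | B) & C & C & ~C & ~D) | B   (double negation)
⇔ (C | B | B) & (C | B) & (C | B) & (~C | B) & (~D | B)   (distribute | over &)
⇔ (C | B) & (~C | B) & (~D | B)   (simplify)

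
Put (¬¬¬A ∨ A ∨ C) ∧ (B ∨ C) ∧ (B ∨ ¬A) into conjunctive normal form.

(¬¬¬A ∨ A ∨ C) ∧ (B ∨ C) ∧ (B ∨ ¬A)
= (¬A ∨ A ∨ C) ∧ (B ∨ C) ∧ (B ∨ ¬A)   [double negation]
= (B ∨ C) ∧ (B ∨ ¬A)   [simplify]

(B ∨ C) ∧ (B ∨ ¬A)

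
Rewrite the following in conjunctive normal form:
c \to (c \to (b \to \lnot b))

\lnot c \lor \lnot b

c \to (c \to (b \to \lnot b))
≡ \lnot c \lor (c \to (b \to \lnot b))   [eliminate \to]
≡ \lnot c \lor \lnot c \lor (b \to \lnot b)   [eliminate \to]
≡ \lnot c \lor \lnot c \lor \lnot b \lor \lnot b   [eliminate \to]
≡ \lnot c \lor \lnot b   [simplify]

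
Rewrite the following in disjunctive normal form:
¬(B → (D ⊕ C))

¬(B → (D ⊕ C))
= ¬(¬B ∨ (D ⊕ C))   [eliminate →]
= ¬(¬B ∨ (D ∧ ¬C) ∨ (¬D ∧ C))   [expand ⊕]
= ¬¬B ∧ ¬(D ∧ ¬C) ∧ ¬(¬D ∧ C)   [De Morgan]
= B ∧ ¬(D ∧ ¬C) ∧ ¬(¬D ∧ C)   [double negation]
= B ∧ (¬D ∨ ¬¬C) ∧ ¬(¬D ∧ C)   [De Morgan]
= B ∧ (¬D ∨ C) ∧ ¬(¬D ∧ C)   [double negation]
= B ∧ (¬D ∨ C) ∧ (¬¬D ∨ ¬C)   [De Morgan]
= B ∧ (¬D ∨ C) ∧ (D ∨ ¬C)   [double negation]
= (B ∧ ¬D ∧ D) ∨ (B ∧ ¬D ∧ ¬C) ∨ (B ∧ C ∧ D) ∨ (B ∧ C ∧ ¬C)   [distribute ∧ over ∨]
= (B ∧ ¬D ∧ ¬C) ∨ (B ∧ C ∧ D)   [simplify]

(B ∧ ¬D ∧ ¬C) ∨ (B ∧ C ∧ D)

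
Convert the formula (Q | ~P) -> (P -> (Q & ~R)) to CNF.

(Q | ~P) -> (P -> (Q & ~R))
≡ ~(Q | ~P) | (P -> (Q & ~R))   (eliminate ->)
≡ ~(Q | ~P) | ~P | (Q & ~R)   (eliminate ->)
≡ (~Q & ~~P) | ~P | (Q & ~R)   (De Morgan)
≡ (~Q & P) | ~P | (Q & ~R)   (double negation)
≡ (~Q | ~P | Q) & (~Q | ~P | ~R) & (P | ~P | Q) & (P | ~P | ~R)   (distribute | over &)
≡ ~Q | ~P | ~R   (simplify)

~Q | ~P | ~R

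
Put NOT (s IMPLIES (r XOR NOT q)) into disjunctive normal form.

NOT (s IMPLIES (r XOR NOT q))
= NOT (NOT s OR (r XOR NOT q))   [eliminate IMPLIES]
= NOT (NOT s OR (r AND NOT NOT q) OR (NOT r AND NOT q))   [expand XOR]
= NOT NOT s AND NOT (r AND NOT NOT q) AND NOT (NOT r AND NOT q)   [De Morgan]
= s AND NOT (r AND NOT NOT q) AND NOT (NOT r AND NOT q)   [double negation]
= s AND (NOT r OR NOT NOT NOT q) AND NOT (NOT r AND NOT q)   [De Morgan]
= s AND (NOT r OR NOT q) AND NOT (NOT r AND NOT q)   [double negation]
= s AND (NOT r OR NOT q) AND (NOT NOT r OR NOT NOT q)   [De Morgan]
= s AND (NOT r OR NOT q) AND (r OR NOT NOT q)   [double negation]
= s AND (NOT r OR NOT q) AND (r OR q)   [double negation]
= (s AND NOT r AND r) OR (s AND NOT r AND q) OR (s AND NOT q AND r) OR (s AND NOT q AND q)   [distribute AND over OR]
= (s AND NOT r AND q) OR (s AND NOT q AND r)   [simplify]

(s AND NOT r AND q) OR (s AND NOT q AND r)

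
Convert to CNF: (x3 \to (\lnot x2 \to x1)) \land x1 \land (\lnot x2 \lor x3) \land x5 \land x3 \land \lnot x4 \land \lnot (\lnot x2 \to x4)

x1 \land x5 \land x3 \land \lnot x4 \land \lnot x2

(x3 \to (\lnot x2 \to x1)) \land x1 \land (\lnot x2 \lor x3) \land x5 \land x3 \land \lnot x4 \land \lnot (\lnot x2 \to x4)
⇔ (\lnot x3 \lor (\lnot x2 \to x1)) \land x1 \land (\lnot x2 \lor x3) \land x5 \land x3 \land \lnot x4 \land \lnot (\lnot x2 \to x4)   (eliminate \to)
⇔ (\lnot x3 \lor \lnot \lnot x2 \lor x1) \land x1 \land (\lnot x2 \lor x3) \land x5 \land x3 \land \lnot x4 \land \lnot (\lnot x2 \to x4)   (eliminate \to)
⇔ (\lnot x3 \lor \lnot \lnot x2 \lor x1) \land x1 \land (\lnot x2 \lor x3) \land x5 \land x3 \land \lnot x4 \land \lnot (\lnot \lnot x2 \lor x4)   (eliminate \to)
⇔ (\lnot x3 \lor x2 \lor x1) \land x1 \land (\lnot x2 \lor x3) \land x5 \land x3 \land \lnot x4 \land \lnot (\lnot \lnot x2 \lor x4)   (double negation)
⇔ (\lnot x3 \lor x2 \lor x1) \land x1 \land (\lnot x2 \lor x3) \land x5 \land x3 \land \lnot x4 \land \lnot \lnot \lnot x2 \land \lnot x4   (De Morgan)
⇔ (\lnot x3 \lor x2 \lor x1) \land x1 \land (\lnot x2 \lor x3) \land x5 \land x3 \land \lnot x4 \land \lnot x2 \land \lnot x4   (double negation)
⇔ x1 \land x5 \land x3 \land \lnot x4 \land \lnot x2   (simplify)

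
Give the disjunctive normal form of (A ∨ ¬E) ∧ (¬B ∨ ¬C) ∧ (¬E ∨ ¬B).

(A ∨ ¬E) ∧ (¬B ∨ ¬C) ∧ (¬E ∨ ¬B)
≡ (A ∧ ¬B ∧ ¬E) ∨ (A ∧ ¬B ∧ ¬B) ∨ (A ∧ ¬C ∧ ¬E) ∨ (A ∧ ¬C ∧ ¬B) ∨ (¬E ∧ ¬B ∧ ¬E) ∨ (¬E ∧ ¬B ∧ ¬B) ∨ (¬E ∧ ¬C ∧ ¬E) ∨ (¬E ∧ ¬C ∧ ¬B)   — distribute ∧ over ∨
≡ (A ∧ ¬B) ∨ (¬E ∧ ¬B) ∨ (¬E ∧ ¬C)   — simplify

(A ∧ ¬B) ∨ (¬E ∧ ¬B) ∨ (¬E ∧ ¬C)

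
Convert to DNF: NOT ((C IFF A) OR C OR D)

NOT ((C IFF A) OR C OR D)
≡ NOT (((C IMPLIES A) AND (A IMPLIES C)) OR C OR D)   (eliminate IFF)
≡ NOT (((NOT C OR A) AND (A IMPLIES C)) OR C OR D)   (eliminate IMPLIES)
≡ NOT (((NOT C OR A) AND (NOT A OR C)) OR C OR D)   (eliminate IMPLIES)
≡ NOT ((NOT C OR A) AND (NOT A OR C)) AND NOT C AND NOT D   (De Morgan)
≡ (NOT (NOT C OR A) OR NOT (NOT A OR C)) AND NOT C AND NOT D   (De Morgan)
≡ ((NOT NOT C AND NOT A) OR NOT (NOT A OR C)) AND NOT C AND NOT D   (De Morgan)
≡ ((C AND NOT A) OR NOT (NOT A OR C)) AND NOT C AND NOT D   (double negation)
≡ ((C AND NOT A) OR (NOT NOT A AND NOT C)) AND NOT C AND NOT D   (De Morgan)
≡ ((C AND NOT A) OR (A AND NOT C)) AND NOT C AND NOT D   (double negation)
≡ (C AND NOT A AND NOT C AND NOT D) OR (A AND NOT C AND NOT C AND NOT D)   (distribute AND over OR)
≡ A AND NOT C AND NOT D   (simplify)

A AND NOT C AND NOT D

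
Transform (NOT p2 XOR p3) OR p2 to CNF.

p2 OR NOT p3

(NOT p2 XOR p3) OR p2
≡ ((NOT p2 OR p3) AND NOT (NOT p2 AND p3)) OR p2   (expand XOR)
≡ ((NOT p2 OR p3) AND (NOT NOT p2 OR NOT p3)) OR p2   (De Morgan)
≡ ((NOT p2 OR p3) AND (p2 OR NOT p3)) OR p2   (double negation)
≡ (NOT p2 OR p3 OR p2) AND (p2 OR NOT p3 OR p2)   (distribute OR over AND)
≡ p2 OR NOT p3   (simplify)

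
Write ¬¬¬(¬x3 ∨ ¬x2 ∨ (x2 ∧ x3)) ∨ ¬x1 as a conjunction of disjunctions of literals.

¬¬¬(¬x3 ∨ ¬x2 ∨ (x2 ∧ x3)) ∨ ¬x1
≡ ¬(¬x3 ∨ ¬x2 ∨ (x2 ∧ x3)) ∨ ¬x1   — double negation
≡ (¬¬x3 ∧ ¬¬x2 ∧ ¬(x2 ∧ x3)) ∨ ¬x1   — De Morgan
≡ (x3 ∧ ¬¬x2 ∧ ¬(x2 ∧ x3)) ∨ ¬x1   — double negation
≡ (x3 ∧ x2 ∧ ¬(x2 ∧ x3)) ∨ ¬x1   — double negation
≡ (x3 ∧ x2 ∧ (¬x2 ∨ ¬x3)) ∨ ¬x1   — De Morgan
≡ (x3 ∨ ¬x1) ∧ (x2 ∨ ¬x1) ∧ (¬x2 ∨ ¬x3 ∨ ¬x1)   — distribute ∨ over ∧

(x3 ∨ ¬x1) ∧ (x2 ∨ ¬x1) ∧ (¬x2 ∨ ¬x3 ∨ ¬x1)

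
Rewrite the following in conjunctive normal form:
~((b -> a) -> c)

(~b | a) & ~c

~((b -> a) -> c)
= ~(~(b -> a) | c)   [eliminate ->]
= ~(~(~b | a) | c)   [eliminate ->]
= ~~(~b | a) & ~c   [De Morgan]
= (~b | a) & ~c   [double negation]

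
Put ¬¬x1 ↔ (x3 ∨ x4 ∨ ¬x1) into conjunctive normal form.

(¬x1 ∨ x3 ∨ x4) ∧ x1

¬¬x1 ↔ (x3 ∨ x4 ∨ ¬x1)
⇔ (¬¬x1 → (x3 ∨ x4 ∨ ¬x1)) ∧ ((x3 ∨ x4 ∨ ¬x1) → ¬¬x1)   — eliminate ↔
⇔ (¬¬¬x1 ∨ x3 ∨ x4 ∨ ¬x1) ∧ ((x3 ∨ x4 ∨ ¬x1) → ¬¬x1)   — eliminate →
⇔ (¬¬¬x1 ∨ x3 ∨ x4 ∨ ¬x1) ∧ (¬(x3 ∨ x4 ∨ ¬x1) ∨ ¬¬x1)   — eliminate →
⇔ (¬x1 ∨ x3 ∨ x4 ∨ ¬x1) ∧ (¬(x3 ∨ x4 ∨ ¬x1) ∨ ¬¬x1)   — double negation
⇔ (¬x1 ∨ x3 ∨ x4 ∨ ¬x1) ∧ ((¬x3 ∧ ¬x4 ∧ ¬¬x1) ∨ ¬¬x1)   — De Morgan
⇔ (¬x1 ∨ x3 ∨ x4 ∨ ¬x1) ∧ ((¬x3 ∧ ¬x4 ∧ x1) ∨ ¬¬x1)   — double negation
⇔ (¬x1 ∨ x3 ∨ x4 ∨ ¬x1) ∧ ((¬x3 ∧ ¬x4 ∧ x1) ∨ x1)   — double negation
⇔ (¬x1 ∨ x3 ∨ x4 ∨ ¬x1) ∧ (¬x3 ∨ x1) ∧ (¬x4 ∨ x1) ∧ (x1 ∨ x1)   — distribute ∨ over ∧
⇔ (¬x1 ∨ x3 ∨ x4) ∧ x1   — simplify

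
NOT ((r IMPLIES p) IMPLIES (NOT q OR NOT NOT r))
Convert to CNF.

NOT ((r IMPLIES p) IMPLIES (NOT q OR NOT NOT r))
≡ NOT (NOT (r IMPLIES p) OR NOT q OR NOT NOT r)   — eliminate IMPLIES
≡ NOT (NOT (NOT r OR p) OR NOT q OR NOT NOT r)   — eliminate IMPLIES
≡ NOT NOT (NOT r OR p) AND NOT NOT q AND NOT NOT NOT r   — De Morgan
≡ (NOT r OR p) AND NOT NOT q AND NOT NOT NOT r   — double negation
≡ (NOT r OR p) AND q AND NOT NOT NOT r   — double negation
≡ (NOT r OR p) AND q AND NOT r   — double negation
≡ q AND NOT r   — simplify

q AND NOT r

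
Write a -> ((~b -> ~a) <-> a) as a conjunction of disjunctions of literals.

a -> ((~b -> ~a) <-> a)
= ~a | ((~b -> ~a) <-> a)   (eliminate ->)
= ~a | (((~b -> ~a) -> a) & (a -> (~b -> ~a)))   (eliminate <->)
= ~a | ((~(~b -> ~a) | a) & (a -> (~b -> ~a)))   (eliminate ->)
= ~a | ((~(~~b | ~a) | a) & (a -> (~b -> ~a)))   (eliminate ->)
= ~a | ((~(~~b | ~a) | a) & (~a | (~b -> ~a)))   (eliminate ->)
= ~a | ((~(~~b | ~a) | a) & (~a | ~~b | ~a))   (eliminate ->)
= ~a | (((~~~b & ~~a) | a) & (~a | ~~b | ~a))   (De Morgan)
= ~a | (((~b & ~~a) | a) & (~a | ~~b | ~a))   (double negation)
= ~a | (((~b & a) | a) & (~a | ~~b | ~a))   (double negation)
= ~a | (((~b & a) | a) & (~a | b | ~a))   (double negation)
= (~a | ~b | a) & (~a | a | a) & (~a | ~a | b | ~a)   (distribute | over &)
= ~a | b   (simplify)

~a | b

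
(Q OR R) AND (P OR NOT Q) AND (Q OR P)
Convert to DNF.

(Q AND P) OR (R AND P)

(Q OR R) AND (P OR NOT Q) AND (Q OR P)
⇔ (Q AND P AND Q) OR (Q AND P AND P) OR (Q AND NOT Q AND Q) OR (Q AND NOT Q AND P) OR (R AND P AND Q) OR (R AND P AND P) OR (R AND NOT Q AND Q) OR (R AND NOT Q AND P)   [distribute AND over OR]
⇔ (Q AND P) OR (R AND P)   [simplify]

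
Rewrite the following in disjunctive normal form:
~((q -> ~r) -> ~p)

~((q -> ~r) -> ~p)
≡ ~(~(q -> ~r) | ~p)   [eliminate ->]
≡ ~(~(~q | ~r) | ~p)   [eliminate ->]
≡ ~~(~q | ~r) & ~~p   [De Morgan]
≡ (~q | ~r) & ~~p   [double negation]
≡ (~q | ~r) & p   [double negation]
≡ (~q & p) | (~r & p)   [distribute & over |]

(~q & p) | (~r & p)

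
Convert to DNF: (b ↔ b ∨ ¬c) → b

(b ↔ b ∨ ¬c) → b
≡ ¬(b ↔ b ∨ ¬c) ∨ b   [eliminate →]
≡ ¬((b → b ∨ ¬c) ∧ (b ∨ ¬c → b)) ∨ b   [eliminate ↔]
≡ ¬((¬b ∨ b ∨ ¬c) ∧ (b ∨ ¬c → b)) ∨ b   [eliminate →]
≡ ¬((¬b ∨ b ∨ ¬c) ∧ (¬(b ∨ ¬c) ∨ b)) ∨ b   [eliminate →]
≡ ¬(¬b ∨ b ∨ ¬c) ∨ ¬(¬(b ∨ ¬c) ∨ b) ∨ b   [De Morgan]
≡ ¬¬b ∧ ¬b ∧ ¬¬c ∨ ¬(¬(b ∨ ¬c) ∨ b) ∨ b   [De Morgan]
≡ b ∧ ¬b ∧ ¬¬c ∨ ¬(¬(b ∨ ¬c) ∨ b) ∨ b   [double negation]
≡ b ∧ ¬b ∧ c ∨ ¬(¬(b ∨ ¬c) ∨ b) ∨ b   [double negation]
≡ b ∧ ¬b ∧ c ∨ ¬¬(b ∨ ¬c) ∧ ¬b ∨ b   [De Morgan]
≡ b ∧ ¬b ∧ c ∨ (b ∨ ¬c) ∧ ¬b ∨ b   [double negation]
≡ b ∧ ¬b ∧ c ∨ b ∧ ¬b ∨ ¬c ∧ ¬b ∨ b   [distribute ∧ over ∨]
≡ ¬c ∧ ¬b ∨ b   [simplify]

¬c ∧ ¬b ∨ b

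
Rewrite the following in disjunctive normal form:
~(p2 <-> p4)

(p2 & ~p4) | (p4 & ~p2)

~(p2 <-> p4)
≡ ~((p2 -> p4) & (p4 -> p2))   — eliminate <->
≡ ~((~p2 | p4) & (p4 -> p2))   — eliminate ->
≡ ~((~p2 | p4) & (~p4 | p2))   — eliminate ->
≡ ~(~p2 | p4) | ~(~p4 | p2)   — De Morgan
≡ (~~p2 & ~p4) | ~(~p4 | p2)   — De Morgan
≡ (p2 & ~p4) | ~(~p4 | p2)   — double negation
≡ (p2 & ~p4) | (~~p4 & ~p2)   — De Morgan
≡ (p2 & ~p4) | (p4 & ~p2)   — double negation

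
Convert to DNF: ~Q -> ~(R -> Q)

Q | (R & ~Q)

~Q -> ~(R -> Q)
≡ ~~Q | ~(R -> Q)
≡ ~~Q | ~(~R | Q)
≡ Q | ~(~R | Q)
≡ Q | (~~R & ~Q)
≡ Q | (R & ~Q)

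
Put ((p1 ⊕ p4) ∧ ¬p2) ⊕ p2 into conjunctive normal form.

(p1 ∨ p4 ∨ p2) ∧ (¬p1 ∨ ¬p4 ∨ p2)

((p1 ⊕ p4) ∧ ¬p2) ⊕ p2
⇔ (((p1 ⊕ p4) ∧ ¬p2) ∨ p2) ∧ ¬((p1 ⊕ p4) ∧ ¬p2 ∧ p2)   [expand ⊕]
⇔ (((p1 ∨ p4) ∧ ¬(p1 ∧ p4) ∧ ¬p2) ∨ p2) ∧ ¬((p1 ⊕ p4) ∧ ¬p2 ∧ p2)   [expand ⊕]
⇔ (((p1 ∨ p4) ∧ ¬(p1 ∧ p4) ∧ ¬p2) ∨ p2) ∧ ¬((p1 ∨ p4) ∧ ¬(p1 ∧ p4) ∧ ¬p2 ∧ p2)   [expand ⊕]
⇔ (((p1 ∨ p4) ∧ (¬p1 ∨ ¬p4) ∧ ¬p2) ∨ p2) ∧ ¬((p1 ∨ p4) ∧ ¬(p1 ∧ p4) ∧ ¬p2 ∧ p2)   [De Morgan]
⇔ (((p1 ∨ p4) ∧ (¬p1 ∨ ¬p4) ∧ ¬p2) ∨ p2) ∧ (¬(p1 ∨ p4) ∨ ¬¬(p1 ∧ p4) ∨ ¬¬p2 ∨ ¬p2)   [De Morgan]
⇔ (((p1 ∨ p4) ∧ (¬p1 ∨ ¬p4) ∧ ¬p2) ∨ p2) ∧ ((¬p1 ∧ ¬p4) ∨ ¬¬(p1 ∧ p4) ∨ ¬¬p2 ∨ ¬p2)   [De Morgan]
⇔ (((p1 ∨ p4) ∧ (¬p1 ∨ ¬p4) ∧ ¬p2) ∨ p2) ∧ ((¬p1 ∧ ¬p4) ∨ (p1 ∧ p4) ∨ ¬¬p2 ∨ ¬p2)   [double negation]
⇔ (((p1 ∨ p4) ∧ (¬p1 ∨ ¬p4) ∧ ¬p2) ∨ p2) ∧ ((¬p1 ∧ ¬p4) ∨ (p1 ∧ p4) ∨ p2 ∨ ¬p2)   [double negation]
⇔ (p1 ∨ p4 ∨ p2) ∧ (¬p1 ∨ ¬p4 ∨ p2) ∧ (¬p2 ∨ p2) ∧ (¬p1 ∨ p1 ∨ p2 ∨ ¬p2) ∧ (¬p1 ∨ p4 ∨ p2 ∨ ¬p2) ∧ (¬p4 ∨ p1 ∨ p2 ∨ ¬p2) ∧ (¬p4 ∨ p4 ∨ p2 ∨ ¬p2)   [distribute ∨ over ∧]
⇔ (p1 ∨ p4 ∨ p2) ∧ (¬p1 ∨ ¬p4 ∨ p2)   [simplify]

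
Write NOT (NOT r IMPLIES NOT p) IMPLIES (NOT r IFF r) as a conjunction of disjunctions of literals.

NOT (NOT r IMPLIES NOT p) IMPLIES (NOT r IFF r)
⇔ NOT NOT (NOT r IMPLIES NOT p) OR (NOT r IFF r)   [eliminate IMPLIES]
⇔ NOT NOT (NOT NOT r OR NOT p) OR (NOT r IFF r)   [eliminate IMPLIES]
⇔ NOT NOT (NOT NOT r OR NOT p) OR ((NOT r IMPLIES r) AND (r IMPLIES NOT r))   [eliminate IFF]
⇔ NOT NOT (NOT NOT r OR NOT p) OR ((NOT NOT r OR r) AND (r IMPLIES NOT r))   [eliminate IMPLIES]
⇔ NOT NOT (NOT NOT r OR NOT p) OR ((NOT NOT r OR r) AND (NOT r OR NOT r))   [eliminate IMPLIES]
⇔ NOT NOT r OR NOT p OR ((NOT NOT r OR r) AND (NOT r OR NOT r))   [double negation]
⇔ r OR NOT p OR ((NOT NOT r OR r) AND (NOT r OR NOT r))   [double negation]
⇔ r OR NOT p OR ((r OR r) AND (NOT r OR NOT r))   [double negation]
⇔ (r OR NOT p OR r OR r) AND (r OR NOT p OR NOT r OR NOT r)   [distribute OR over AND]
⇔ r OR NOT p   [simplify]

r OR NOT p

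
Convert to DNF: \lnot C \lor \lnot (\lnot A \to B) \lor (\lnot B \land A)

\lnot C \lor \lnot (\lnot A \to B) \lor (\lnot B \land A)
≡ \lnot C \lor \lnot (\lnot \lnot A \lor B) \lor (\lnot B \land A)   [eliminate \to]
≡ \lnot C \lor (\lnot \lnot \lnot A \land \lnot B) \lor (\lnot B \land A)   [De Morgan]
≡ \lnot C \lor (\lnot A \land \lnot B) \lor (\lnot B \land A)   [double negation]

\lnot C \lor (\lnot A \land \lnot B) \lor (\lnot B \land A)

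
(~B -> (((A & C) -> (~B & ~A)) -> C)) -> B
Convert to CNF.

(~B -> (((A & C) -> (~B & ~A)) -> C)) -> B
≡ ~(~B -> (((A & C) -> (~B & ~A)) -> C)) | B
≡ ~(~~B | (((A & C) -> (~B & ~A)) -> C)) | B
≡ ~(~~B | ~((A & C) -> (~B & ~A)) | C) | B
≡ ~(~~B | ~(~(A & C) | (~B & ~A)) | C) | B
≡ (~~~B & ~~(~(A & C) | (~B & ~A)) & ~C) | B
≡ (~B & ~~(~(A & C) | (~B & ~A)) & ~C) | B
≡ (~B & (~(A & C) | (~B & ~A)) & ~C) | B
≡ (~B & (~A | ~C | (~B & ~A)) & ~C) | B
≡ (~B | B) & (~A | ~C | ~B | B) & (~A | ~C | ~A | B) & (~C | B)
≡ ~C | B

~C | B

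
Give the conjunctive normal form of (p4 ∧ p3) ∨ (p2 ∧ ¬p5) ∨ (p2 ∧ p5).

(p4 ∨ p2) ∧ (p3 ∨ p2)

(p4 ∧ p3) ∨ (p2 ∧ ¬p5) ∨ (p2 ∧ p5)
⇔ (p4 ∨ p2 ∨ p2) ∧ (p4 ∨ p2 ∨ p5) ∧ (p4 ∨ ¬p5 ∨ p2) ∧ (p4 ∨ ¬p5 ∨ p5) ∧ (p3 ∨ p2 ∨ p2) ∧ (p3 ∨ p2 ∨ p5) ∧ (p3 ∨ ¬p5 ∨ p2) ∧ (p3 ∨ ¬p5 ∨ p5)   [distribute ∨ over ∧]
⇔ (p4 ∨ p2) ∧ (p3 ∨ p2)   [simplify]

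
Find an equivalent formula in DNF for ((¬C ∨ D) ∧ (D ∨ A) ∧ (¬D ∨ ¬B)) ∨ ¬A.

((¬C ∨ D) ∧ (D ∨ A) ∧ (¬D ∨ ¬B)) ∨ ¬A
≡ (¬C ∧ D ∧ ¬D) ∨ (¬C ∧ D ∧ ¬B) ∨ (¬C ∧ A ∧ ¬D) ∨ (¬C ∧ A ∧ ¬B) ∨ (D ∧ D ∧ ¬D) ∨ (D ∧ D ∧ ¬B) ∨ (D ∧ A ∧ ¬D) ∨ (D ∧ A ∧ ¬B) ∨ ¬A
≡ (¬C ∧ A ∧ ¬D) ∨ (¬C ∧ A ∧ ¬B) ∨ (D ∧ ¬B) ∨ ¬A

(¬C ∧ A ∧ ¬D) ∨ (¬C ∧ A ∧ ¬B) ∨ (D ∧ ¬B) ∨ ¬A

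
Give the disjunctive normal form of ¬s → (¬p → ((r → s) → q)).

s ∨ p ∨ r ∧ ¬s ∨ q

¬s → (¬p → ((r → s) → q))
= ¬¬s ∨ (¬p → ((r → s) → q))   [eliminate →]
= ¬¬s ∨ ¬¬p ∨ ((r → s) → q)   [eliminate →]
= ¬¬s ∨ ¬¬p ∨ ¬(r → s) ∨ q   [eliminate →]
= ¬¬s ∨ ¬¬p ∨ ¬(¬r ∨ s) ∨ q   [eliminate →]
= s ∨ ¬¬p ∨ ¬(¬r ∨ s) ∨ q   [double negation]
= s ∨ p ∨ ¬(¬r ∨ s) ∨ q   [double negation]
= s ∨ p ∨ ¬¬r ∧ ¬s ∨ q   [De Morgan]
= s ∨ p ∨ r ∧ ¬s ∨ q   [double negation]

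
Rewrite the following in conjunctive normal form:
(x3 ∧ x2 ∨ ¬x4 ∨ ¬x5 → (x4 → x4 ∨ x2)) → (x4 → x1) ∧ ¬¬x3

(x4 ∨ x3) ∧ (¬x4 ∨ x1) ∧ (¬x4 ∨ x3) ∧ (¬x2 ∨ x3)

(x3 ∧ x2 ∨ ¬x4 ∨ ¬x5 → (x4 → x4 ∨ x2)) → (x4 → x1) ∧ ¬¬x3
≡ ¬(x3 ∧ x2 ∨ ¬x4 ∨ ¬x5 → (x4 → x4 ∨ x2)) ∨ (x4 → x1) ∧ ¬¬x3   [eliminate →]
≡ ¬(¬(x3 ∧ x2 ∨ ¬x4 ∨ ¬x5) ∨ (x4 → x4 ∨ x2)) ∨ (x4 → x1) ∧ ¬¬x3   [eliminate →]
≡ ¬(¬(x3 ∧ x2 ∨ ¬x4 ∨ ¬x5) ∨ ¬x4 ∨ x4 ∨ x2) ∨ (x4 → x1) ∧ ¬¬x3   [eliminate →]
≡ ¬(¬(x3 ∧ x2 ∨ ¬x4 ∨ ¬x5) ∨ ¬x4 ∨ x4 ∨ x2) ∨ (¬x4 ∨ x1) ∧ ¬¬x3   [eliminate →]
≡ ¬¬(x3 ∧ x2 ∨ ¬x4 ∨ ¬x5) ∧ ¬¬x4 ∧ ¬x4 ∧ ¬x2 ∨ (¬x4 ∨ x1) ∧ ¬¬x3   [De Morgan]
≡ (x3 ∧ x2 ∨ ¬x4 ∨ ¬x5) ∧ ¬¬x4 ∧ ¬x4 ∧ ¬x2 ∨ (¬x4 ∨ x1) ∧ ¬¬x3   [double negation]
≡ (x3 ∧ x2 ∨ ¬x4 ∨ ¬x5) ∧ x4 ∧ ¬x4 ∧ ¬x2 ∨ (¬x4 ∨ x1) ∧ ¬¬x3   [double negation]
≡ (x3 ∧ x2 ∨ ¬x4 ∨ ¬x5) ∧ x4 ∧ ¬x4 ∧ ¬x2 ∨ (¬x4 ∨ x1) ∧ x3   [double negation]
≡ (x3 ∨ ¬x4 ∨ ¬x5 ∨ ¬x4 ∨ x1) ∧ (x3 ∨ ¬x4 ∨ ¬x5 ∨ x3) ∧ (x2 ∨ ¬x4 ∨ ¬x5 ∨ ¬x4 ∨ x1) ∧ (x2 ∨ ¬x4 ∨ ¬x5 ∨ x3) ∧ (x4 ∨ ¬x4 ∨ x1) ∧ (x4 ∨ x3) ∧ (¬x4 ∨ ¬x4 ∨ x1) ∧ (¬x4 ∨ x3) ∧ (¬x2 ∨ ¬x4 ∨ x1) ∧ (¬x2 ∨ x3)   [distribute ∨ over ∧]
≡ (x4 ∨ x3) ∧ (¬x4 ∨ x1) ∧ (¬x4 ∨ x3) ∧ (¬x2 ∨ x3)   [simplify]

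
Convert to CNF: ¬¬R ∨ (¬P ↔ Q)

(R ∨ P ∨ Q) ∧ (R ∨ ¬Q ∨ ¬P)

¬¬R ∨ (¬P ↔ Q)
⇔ ¬¬R ∨ ((¬P → Q) ∧ (Q → ¬P))   — eliminate ↔
⇔ ¬¬R ∨ ((¬¬P ∨ Q) ∧ (Q → ¬P))   — eliminate →
⇔ ¬¬R ∨ ((¬¬P ∨ Q) ∧ (¬Q ∨ ¬P))   — eliminate →
⇔ R ∨ ((¬¬P ∨ Q) ∧ (¬Q ∨ ¬P))   — double negation
⇔ R ∨ ((P ∨ Q) ∧ (¬Q ∨ ¬P))   — double negation
⇔ (R ∨ P ∨ Q) ∧ (R ∨ ¬Q ∨ ¬P)   — distribute ∨ over ∧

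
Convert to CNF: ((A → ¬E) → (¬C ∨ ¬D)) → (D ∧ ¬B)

((A → ¬E) → (¬C ∨ ¬D)) → (D ∧ ¬B)
⇔ ¬((A → ¬E) → (¬C ∨ ¬D)) ∨ (D ∧ ¬B)   — eliminate →
⇔ ¬(¬(A → ¬E) ∨ ¬C ∨ ¬D) ∨ (D ∧ ¬B)   — eliminate →
⇔ ¬(¬(¬A ∨ ¬E) ∨ ¬C ∨ ¬D) ∨ (D ∧ ¬B)   — eliminate →
⇔ (¬¬(¬A ∨ ¬E) ∧ ¬¬C ∧ ¬¬D) ∨ (D ∧ ¬B)   — De Morgan
⇔ ((¬A ∨ ¬E) ∧ ¬¬C ∧ ¬¬D) ∨ (D ∧ ¬B)   — double negation
⇔ ((¬A ∨ ¬E) ∧ C ∧ ¬¬D) ∨ (D ∧ ¬B)   — double negation
⇔ ((¬A ∨ ¬E) ∧ C ∧ D) ∨ (D ∧ ¬B)   — double negation
⇔ (¬A ∨ ¬E ∨ D) ∧ (¬A ∨ ¬E ∨ ¬B) ∧ (C ∨ D) ∧ (C ∨ ¬B) ∧ (D ∨ D) ∧ (D ∨ ¬B)   — distribute ∨ over ∧
⇔ (¬A ∨ ¬E ∨ ¬B) ∧ (C ∨ ¬B) ∧ D   — simplify

(¬A ∨ ¬E ∨ ¬B) ∧ (C ∨ ¬B) ∧ D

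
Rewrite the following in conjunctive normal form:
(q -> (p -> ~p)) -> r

(q | r) & (p | r)

(q -> (p -> ~p)) -> r
⇔ ~(q -> (p -> ~p)) | r
⇔ ~(~q | (p -> ~p)) | r
⇔ ~(~q | ~p | ~p) | r
⇔ (~~q & ~~p & ~~p) | r
⇔ (q & ~~p & ~~p) | r
⇔ (q & p & ~~p) | r
⇔ (q & p & p) | r
⇔ (q | r) & (p | r) & (p | r)
⇔ (q | r) & (p | r)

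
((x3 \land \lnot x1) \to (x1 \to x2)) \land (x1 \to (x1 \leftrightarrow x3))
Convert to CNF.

\lnot x1 \lor x3

((x3 \land \lnot x1) \to (x1 \to x2)) \land (x1 \to (x1 \leftrightarrow x3))
≡ (\lnot (x3 \land \lnot x1) \lor (x1 \to x2)) \land (x1 \to (x1 \leftrightarrow x3))   — eliminate \to
≡ (\lnot (x3 \land \lnot x1) \lor \lnot x1 \lor x2) \land (x1 \to (x1 \leftrightarrow x3))   — eliminate \to
≡ (\lnot (x3 \land \lnot x1) \lor \lnot x1 \lor x2) \land (\lnot x1 \lor (x1 \leftrightarrow x3))   — eliminate \to
≡ (\lnot (x3 \land \lnot x1) \lor \lnot x1 \lor x2) \land (\lnot x1 \lor ((x1 \to x3) \land (x3 \to x1)))   — eliminate \leftrightarrow
≡ (\lnot (x3 \land \lnot x1) \lor \lnot x1 \lor x2) \land (\lnot x1 \lor ((\lnot x1 \lor x3) \land (x3 \to x1)))   — eliminate \to
≡ (\lnot (x3 \land \lnot x1) \lor \lnot x1 \lor x2) \land (\lnot x1 \lor ((\lnot x1 \lor x3) \land (\lnot x3 \lor x1)))   — eliminate \to
≡ (\lnot x3 \lor \lnot \lnot x1 \lor \lnot x1 \lor x2) \land (\lnot x1 \lor ((\lnot x1 \lor x3) \land (\lnot x3 \lor x1)))   — De Morgan
≡ (\lnot x3 \lor x1 \lor \lnot x1 \lor x2) \land (\lnot x1 \lor ((\lnot x1 \lor x3) \land (\lnot x3 \lor x1)))   — double negation
≡ (\lnot x3 \lor x1 \lor \lnot x1 \lor x2) \land (\lnot x1 \lor \lnot x1 \lor x3) \land (\lnot x1 \lor \lnot x3 \lor x1)   — distribute \lor over \land
≡ \lnot x1 \lor x3   — simplify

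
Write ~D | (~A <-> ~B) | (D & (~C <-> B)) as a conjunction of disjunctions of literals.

~D | (~A <-> ~B) | (D & (~C <-> B))
= ~D | ((~A -> ~B) & (~B -> ~A)) | (D & (~C <-> B))   — eliminate <->
= ~D | ((~~A | ~B) & (~B -> ~A)) | (D & (~C <-> B))   — eliminate ->
= ~D | ((~~A | ~B) & (~~B | ~A)) | (D & (~C <-> B))   — eliminate ->
= ~D | ((~~A | ~B) & (~~B | ~A)) | (D & (~C -> B) & (B -> ~C))   — eliminate <->
= ~D | ((~~A | ~B) & (~~B | ~A)) | (D & (~~C | B) & (B -> ~C))   — eliminate ->
= ~D | ((~~A | ~B) & (~~B | ~A)) | (D & (~~C | B) & (~B | ~C))   — eliminate ->
= ~D | ((A | ~B) & (~~B | ~A)) | (D & (~~C | B) & (~B | ~C))   — double negation
= ~D | ((A | ~B) & (B | ~A)) | (D & (~~C | B) & (~B | ~C))   — double negation
= ~D | ((A | ~B) & (B | ~A)) | (D & (C | B) & (~B | ~C))   — double negation
= (~D | A | ~B | D) & (~D | A | ~B | C | B) & (~D | A | ~B | ~B | ~C) & (~D | B | ~A | D) & (~D | B | ~A | C | B) & (~D | B | ~A | ~B | ~C)   — distribute | over &
= (~D | A | ~B | ~C) & (~D | B | ~A | C)   — simplify

(~D | A | ~B | ~C) & (~D | B | ~A | C)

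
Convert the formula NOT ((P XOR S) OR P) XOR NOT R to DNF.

(NOT P AND NOT S AND R) OR (NOT P AND S AND NOT R) OR (P AND NOT R)

NOT ((P XOR S) OR P) XOR NOT R
≡ (NOT ((P XOR S) OR P) AND NOT NOT R) OR (NOT NOT ((P XOR S) OR P) AND NOT R)   (expand XOR)
≡ (NOT ((P AND NOT S) OR (NOT P AND S) OR P) AND NOT NOT R) OR (NOT NOT ((P XOR S) OR P) AND NOT R)   (expand XOR)
≡ (NOT ((P AND NOT S) OR (NOT P AND S) OR P) AND NOT NOT R) OR (NOT NOT ((P AND NOT S) OR (NOT P AND S) OR P) AND NOT R)   (expand XOR)
≡ (NOT (P AND NOT S) AND NOT (NOT P AND S) AND NOT P AND NOT NOT R) OR (NOT NOT ((P AND NOT S) OR (NOT P AND S) OR P) AND NOT R)   (De Morgan)
≡ ((NOT P OR NOT NOT S) AND NOT (NOT P AND S) AND NOT P AND NOT NOT R) OR (NOT NOT ((P AND NOT S) OR (NOT P AND S) OR P) AND NOT R)   (De Morgan)
≡ ((NOT P OR S) AND NOT (NOT P AND S) AND NOT P AND NOT NOT R) OR (NOT NOT ((P AND NOT S) OR (NOT P AND S) OR P) AND NOT R)   (double negation)
≡ ((NOT P OR S) AND (NOT NOT P OR NOT S) AND NOT P AND NOT NOT R) OR (NOT NOT ((P AND NOT S) OR (NOT P AND S) OR P) AND NOT R)   (De Morgan)
≡ ((NOT P OR S) AND (P OR NOT S) AND NOT P AND NOT NOT R) OR (NOT NOT ((P AND NOT S) OR (NOT P AND S) OR P) AND NOT R)   (double negation)
≡ ((NOT P OR S) AND (P OR NOT S) AND NOT P AND R) OR (NOT NOT ((P AND NOT S) OR (NOT P AND S) OR P) AND NOT R)   (double negation)
≡ ((NOT P OR S) AND (P OR NOT S) AND NOT P AND R) OR (((P AND NOT S) OR (NOT P AND S) OR P) AND NOT R)   (double negation)
≡ (NOT P AND P AND NOT P AND R) OR (NOT P AND NOT S AND NOT P AND R) OR (S AND P AND NOT P AND R) OR (S AND NOT S AND NOT P AND R) OR (P AND NOT S AND NOT R) OR (NOT P AND S AND NOT R) OR (P AND NOT R)   (distribute AND over OR)
≡ (NOT P AND NOT S AND R) OR (NOT P AND S AND NOT R) OR (P AND NOT R)   (simplify)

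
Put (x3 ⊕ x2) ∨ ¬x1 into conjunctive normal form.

(x3 ∨ x2 ∨ ¬x1) ∧ (¬x3 ∨ ¬x2 ∨ ¬x1)

(x3 ⊕ x2) ∨ ¬x1
≡ ((x3 ∨ x2) ∧ ¬(x3 ∧ x2)) ∨ ¬x1   (expand ⊕)
≡ ((x3 ∨ x2) ∧ (¬x3 ∨ ¬x2)) ∨ ¬x1   (De Morgan)
≡ (x3 ∨ x2 ∨ ¬x1) ∧ (¬x3 ∨ ¬x2 ∨ ¬x1)   (distribute ∨ over ∧)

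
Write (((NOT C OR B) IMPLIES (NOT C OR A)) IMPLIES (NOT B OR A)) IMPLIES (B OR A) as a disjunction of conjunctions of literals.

(((NOT C OR B) IMPLIES (NOT C OR A)) IMPLIES (NOT B OR A)) IMPLIES (B OR A)
⇔ NOT (((NOT C OR B) IMPLIES (NOT C OR A)) IMPLIES (NOT B OR A)) OR B OR A   (eliminate IMPLIES)
⇔ NOT (NOT ((NOT C OR B) IMPLIES (NOT C OR A)) OR NOT B OR A) OR B OR A   (eliminate IMPLIES)
⇔ NOT (NOT (NOT (NOT C OR B) OR NOT C OR A) OR NOT B OR A) OR B OR A   (eliminate IMPLIES)
⇔ (NOT NOT (NOT (NOT C OR B) OR NOT C OR A) AND NOT NOT B AND NOT A) OR B OR A   (De Morgan)
⇔ ((NOT (NOT C OR B) OR NOT C OR A) AND NOT NOT B AND NOT A) OR B OR A   (double negation)
⇔ (((NOT NOT C AND NOT B) OR NOT C OR A) AND NOT NOT B AND NOT A) OR B OR A   (De Morgan)
⇔ (((C AND NOT B) OR NOT C OR A) AND NOT NOT B AND NOT A) OR B OR A   (double negation)
⇔ (((C AND NOT B) OR NOT C OR A) AND B AND NOT A) OR B OR A   (double negation)
⇔ (C AND NOT B AND B AND NOT A) OR (NOT C AND B AND NOT A) OR (A AND B AND NOT A) OR B OR A   (distribute AND over OR)
⇔ B OR A   (simplify)

B OR A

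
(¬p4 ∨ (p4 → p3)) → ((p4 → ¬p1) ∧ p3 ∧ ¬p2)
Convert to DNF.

(¬p4 ∨ (p4 → p3)) → ((p4 → ¬p1) ∧ p3 ∧ ¬p2)
⇔ ¬(¬p4 ∨ (p4 → p3)) ∨ ((p4 → ¬p1) ∧ p3 ∧ ¬p2)   [eliminate →]
⇔ ¬(¬p4 ∨ ¬p4 ∨ p3) ∨ ((p4 → ¬p1) ∧ p3 ∧ ¬p2)   [eliminate →]
⇔ ¬(¬p4 ∨ ¬p4 ∨ p3) ∨ ((¬p4 ∨ ¬p1) ∧ p3 ∧ ¬p2)   [eliminate →]
⇔ (¬¬p4 ∧ ¬¬p4 ∧ ¬p3) ∨ ((¬p4 ∨ ¬p1) ∧ p3 ∧ ¬p2)   [De Morgan]
⇔ (p4 ∧ ¬¬p4 ∧ ¬p3) ∨ ((¬p4 ∨ ¬p1) ∧ p3 ∧ ¬p2)   [double negation]
⇔ (p4 ∧ p4 ∧ ¬p3) ∨ ((¬p4 ∨ ¬p1) ∧ p3 ∧ ¬p2)   [double negation]
⇔ (p4 ∧ p4 ∧ ¬p3) ∨ (¬p4 ∧ p3 ∧ ¬p2) ∨ (¬p1 ∧ p3 ∧ ¬p2)   [distribute ∧ over ∨]
⇔ (p4 ∧ ¬p3) ∨ (¬p4 ∧ p3 ∧ ¬p2) ∨ (¬p1 ∧ p3 ∧ ¬p2)   [simplify]

(p4 ∧ ¬p3) ∨ (¬p4 ∧ p3 ∧ ¬p2) ∨ (¬p1 ∧ p3 ∧ ¬p2)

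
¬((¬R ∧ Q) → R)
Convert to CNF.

¬R ∧ Q

¬((¬R ∧ Q) → R)
≡ ¬(¬(¬R ∧ Q) ∨ R)   [eliminate →]
≡ ¬¬(¬R ∧ Q) ∧ ¬R   [De Morgan]
≡ ¬R ∧ Q ∧ ¬R   [double negation]
≡ ¬R ∧ Q   [simplify]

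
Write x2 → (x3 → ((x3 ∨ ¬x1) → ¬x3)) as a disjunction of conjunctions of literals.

x2 → (x3 → ((x3 ∨ ¬x1) → ¬x3))
= ¬x2 ∨ (x3 → ((x3 ∨ ¬x1) → ¬x3))   — eliminate →
= ¬x2 ∨ ¬x3 ∨ ((x3 ∨ ¬x1) → ¬x3)   — eliminate →
= ¬x2 ∨ ¬x3 ∨ ¬(x3 ∨ ¬x1) ∨ ¬x3   — eliminate →
= ¬x2 ∨ ¬x3 ∨ (¬x3 ∧ ¬¬x1) ∨ ¬x3   — De Morgan
= ¬x2 ∨ ¬x3 ∨ (¬x3 ∧ x1) ∨ ¬x3   — double negation
= ¬x2 ∨ ¬x3   — simplify

¬x2 ∨ ¬x3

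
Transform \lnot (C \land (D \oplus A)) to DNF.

\lnot (C \land (D \oplus A))
= \lnot (C \land ((D \land \lnot A) \lor (\lnot D \land A)))   [expand \oplus]
= \lnot C \lor \lnot ((D \land \lnot A) \lor (\lnot D \land A))   [De Morgan]
= \lnot C \lor (\lnot (D \land \lnot A) \land \lnot (\lnot D \land A))   [De Morgan]
= \lnot C \lor ((\lnot D \lor \lnot \lnot A) \land \lnot (\lnot D \land A))   [De Morgan]
= \lnot C \lor ((\lnot D \lor A) \land \lnot (\lnot D \land A))   [double negation]
= \lnot C \lor ((\lnot D \lor A) \land (\lnot \lnot D \lor \lnot A))   [De Morgan]
= \lnot C \lor ((\lnot D \lor A) \land (D \lor \lnot A))   [double negation]
= \lnot C \lor (\lnot D \land D) \lor (\lnot D \land \lnot A) \lor (A \land D) \lor (A \land \lnot A)   [distribute \land over \lor]
= \lnot C \lor (\lnot D \land \lnot A) \lor (A \land D)   [simplify]

\lnot C \lor (\lnot D \land \lnot A) \lor (A \land D)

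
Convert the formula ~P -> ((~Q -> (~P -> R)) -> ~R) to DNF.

P | ~R

~P -> ((~Q -> (~P -> R)) -> ~R)
⇔ ~~P | ((~Q -> (~P -> R)) -> ~R)
⇔ ~~P | ~(~Q -> (~P -> R)) | ~R
⇔ ~~P | ~(~~Q | (~P -> R)) | ~R
⇔ ~~P | ~(~~Q | ~~P | R) | ~R
⇔ P | ~(~~Q | ~~P | R) | ~R
⇔ P | (~~~Q & ~~~P & ~R) | ~R
⇔ P | (~Q & ~~~P & ~R) | ~R
⇔ P | (~Q & ~P & ~R) | ~R
⇔ P | ~R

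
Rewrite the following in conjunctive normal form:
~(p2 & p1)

~(p2 & p1)
≡ ~p2 | ~p1   (De Morgan)

~p2 | ~p1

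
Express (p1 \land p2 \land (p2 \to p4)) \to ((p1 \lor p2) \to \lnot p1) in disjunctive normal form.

\lnot p1 \lor \lnot p2 \lor (p2 \land \lnot p4)

(p1 \land p2 \land (p2 \to p4)) \to ((p1 \lor p2) \to \lnot p1)
⇔ \lnot (p1 \land p2 \land (p2 \to p4)) \lor ((p1 \lor p2) \to \lnot p1)   [eliminate \to]
⇔ \lnot (p1 \land p2 \land (\lnot p2 \lor p4)) \lor ((p1 \lor p2) \to \lnot p1)   [eliminate \to]
⇔ \lnot (p1 \land p2 \land (\lnot p2 \lor p4)) \lor \lnot (p1 \lor p2) \lor \lnot p1   [eliminate \to]
⇔ \lnot p1 \lor \lnot p2 \lor \lnot (\lnot p2 \lor p4) \lor \lnot (p1 \lor p2) \lor \lnot p1   [De Morgan]
⇔ \lnot p1 \lor \lnot p2 \lor (\lnot \lnot p2 \land \lnot p4) \lor \lnot (p1 \lor p2) \lor \lnot p1   [De Morgan]
⇔ \lnot p1 \lor \lnot p2 \lor (p2 \land \lnot p4) \lor \lnot (p1 \lor p2) \lor \lnot p1   [double negation]
⇔ \lnot p1 \lor \lnot p2 \lor (p2 \land \lnot p4) \lor (\lnot p1 \land \lnot p2) \lor \lnot p1   [De Morgan]
⇔ \lnot p1 \lor \lnot p2 \lor (p2 \land \lnot p4)   [simplify]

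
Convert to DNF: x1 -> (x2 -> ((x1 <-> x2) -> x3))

~x1 | ~x2 | x3

x1 -> (x2 -> ((x1 <-> x2) -> x3))
= ~x1 | (x2 -> ((x1 <-> x2) -> x3))   [eliminate ->]
= ~x1 | ~x2 | ((x1 <-> x2) -> x3)   [eliminate ->]
= ~x1 | ~x2 | ~(x1 <-> x2) | x3   [eliminate ->]
= ~x1 | ~x2 | ~((x1 -> x2) & (x2 -> x1)) | x3   [eliminate <->]
= ~x1 | ~x2 | ~((~x1 | x2) & (x2 -> x1)) | x3   [eliminate ->]
= ~x1 | ~x2 | ~((~x1 | x2) & (~x2 | x1)) | x3   [eliminate ->]
= ~x1 | ~x2 | ~(~x1 | x2) | ~(~x2 | x1) | x3   [De Morgan]
= ~x1 | ~x2 | (~~x1 & ~x2) | ~(~x2 | x1) | x3   [De Morgan]
= ~x1 | ~x2 | (x1 & ~x2) | ~(~x2 | x1) | x3   [double negation]
= ~x1 | ~x2 | (x1 & ~x2) | (~~x2 & ~x1) | x3   [De Morgan]
= ~x1 | ~x2 | (x1 & ~x2) | (x2 & ~x1) | x3   [double negation]
= ~x1 | ~x2 | x3   [simplify]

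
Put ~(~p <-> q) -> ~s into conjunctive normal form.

~(~p <-> q) -> ~s
⇔ ~~(~p <-> q) | ~s   [eliminate ->]
⇔ ~~((~p -> q) & (q -> ~p)) | ~s   [eliminate <->]
⇔ ~~((~~p | q) & (q -> ~p)) | ~s   [eliminate ->]
⇔ ~~((~~p | q) & (~q | ~p)) | ~s   [eliminate ->]
⇔ ((~~p | q) & (~q | ~p)) | ~s   [double negation]
⇔ ((p | q) & (~q | ~p)) | ~s   [double negation]
⇔ (p | q | ~s) & (~q | ~p | ~s)   [distribute | over &]

(p | q | ~s) & (~q | ~p | ~s)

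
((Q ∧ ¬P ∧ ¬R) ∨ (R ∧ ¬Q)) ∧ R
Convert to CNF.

(¬P ∨ ¬Q) ∧ (¬R ∨ ¬Q) ∧ R

((Q ∧ ¬P ∧ ¬R) ∨ (R ∧ ¬Q)) ∧ R
= (Q ∨ R) ∧ (Q ∨ ¬Q) ∧ (¬P ∨ R) ∧ (¬P ∨ ¬Q) ∧ (¬R ∨ R) ∧ (¬R ∨ ¬Q) ∧ R   (distribute ∨ over ∧)
= (¬P ∨ ¬Q) ∧ (¬R ∨ ¬Q) ∧ R   (simplify)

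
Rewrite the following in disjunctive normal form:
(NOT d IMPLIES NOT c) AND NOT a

(NOT d IMPLIES NOT c) AND NOT a
= (NOT NOT d OR NOT c) AND NOT a   — eliminate IMPLIES
= (d OR NOT c) AND NOT a   — double negation
= (d AND NOT a) OR (NOT c AND NOT a)   — distribute AND over OR

(d AND NOT a) OR (NOT c AND NOT a)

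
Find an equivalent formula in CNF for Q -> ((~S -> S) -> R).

~Q | ~S | R

Q -> ((~S -> S) -> R)
= ~Q | ((~S -> S) -> R)   — eliminate ->
= ~Q | ~(~S -> S) | R   — eliminate ->
= ~Q | ~(~~S | S) | R   — eliminate ->
= ~Q | (~~~S & ~S) | R   — De Morgan
= ~Q | (~S & ~S) | R   — double negation
= (~Q | ~S | R) & (~Q | ~S | R)   — distribute | over &
= ~Q | ~S | R   — simplify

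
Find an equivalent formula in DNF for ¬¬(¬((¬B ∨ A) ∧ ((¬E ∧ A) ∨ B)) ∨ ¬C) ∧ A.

¬¬(¬((¬B ∨ A) ∧ ((¬E ∧ A) ∨ B)) ∨ ¬C) ∧ A
≡ (¬((¬B ∨ A) ∧ ((¬E ∧ A) ∨ B)) ∨ ¬C) ∧ A   [double negation]
≡ (¬(¬B ∨ A) ∨ ¬((¬E ∧ A) ∨ B) ∨ ¬C) ∧ A   [De Morgan]
≡ ((¬¬B ∧ ¬A) ∨ ¬((¬E ∧ A) ∨ B) ∨ ¬C) ∧ A   [De Morgan]
≡ ((B ∧ ¬A) ∨ ¬((¬E ∧ A) ∨ B) ∨ ¬C) ∧ A   [double negation]
≡ ((B ∧ ¬A) ∨ (¬(¬E ∧ A) ∧ ¬B) ∨ ¬C) ∧ A   [De Morgan]
≡ ((B ∧ ¬A) ∨ ((¬¬E ∨ ¬A) ∧ ¬B) ∨ ¬C) ∧ A   [De Morgan]
≡ ((B ∧ ¬A) ∨ ((E ∨ ¬A) ∧ ¬B) ∨ ¬C) ∧ A   [double negation]
≡ (B ∧ ¬A ∧ A) ∨ (E ∧ ¬B ∧ A) ∨ (¬A ∧ ¬B ∧ A) ∨ (¬C ∧ A)   [distribute ∧ over ∨]
≡ (E ∧ ¬B ∧ A) ∨ (¬C ∧ A)   [simplify]

(E ∧ ¬B ∧ A) ∨ (¬C ∧ A)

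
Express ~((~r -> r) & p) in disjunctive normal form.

~((~r -> r) & p)
= ~((~~r | r) & p)
= ~(~~r | r) | ~p
= (~~~r & ~r) | ~p
= (~r & ~r) | ~p
= ~r | ~p

~r | ~p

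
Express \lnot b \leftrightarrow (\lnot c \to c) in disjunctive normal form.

\lnot b \leftrightarrow (\lnot c \to c)
⇔ (\lnot b \to (\lnot c \to c)) \land ((\lnot c \to c) \to \lnot b)   (eliminate \leftrightarrow)
⇔ (\lnot \lnot b \lor (\lnot c \to c)) \land ((\lnot c \to c) \to \lnot b)   (eliminate \to)
⇔ (\lnot \lnot b \lor \lnot \lnot c \lor c) \land ((\lnot c \to c) \to \lnot b)   (eliminate \to)
⇔ (\lnot \lnot b \lor \lnot \lnot c \lor c) \land (\lnot (\lnot c \to c) \lor \lnot b)   (eliminate \to)
⇔ (\lnot \lnot b \lor \lnot \lnot c \lor c) \land (\lnot (\lnot \lnot c \lor c) \lor \lnot b)   (eliminate \to)
⇔ (b \lor \lnot \lnot c \lor c) \land (\lnot (\lnot \lnot c \lor c) \lor \lnot b)   (double negation)
⇔ (b \lor c \lor c) \land (\lnot (\lnot \lnot c \lor c) \lor \lnot b)   (double negation)
⇔ (b \lor c \lor c) \land ((\lnot \lnot \lnot c \land \lnot c) \lor \lnot b)   (De Morgan)
⇔ (b \lor c \lor c) \land ((\lnot c \land \lnot c) \lor \lnot b)   (double negation)
⇔ (b \land \lnot c \land \lnot c) \lor (b \land \lnot b) \lor (c \land \lnot c \land \lnot c) \lor (c \land \lnot b) \lor (c \land \lnot c \land \lnot c) \lor (c \land \lnot b)   (distribute \land over \lor)
⇔ (b \land \lnot c) \lor (c \land \lnot b)   (simplify)

(b \land \lnot c) \lor (c \land \lnot b)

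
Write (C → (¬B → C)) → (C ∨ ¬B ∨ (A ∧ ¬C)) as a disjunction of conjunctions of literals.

C ∨ ¬B ∨ (A ∧ ¬C)

(C → (¬B → C)) → (C ∨ ¬B ∨ (A ∧ ¬C))
= ¬(C → (¬B → C)) ∨ C ∨ ¬B ∨ (A ∧ ¬C)   [eliminate →]
= ¬(¬C ∨ (¬B → C)) ∨ C ∨ ¬B ∨ (A ∧ ¬C)   [eliminate →]
= ¬(¬C ∨ ¬¬B ∨ C) ∨ C ∨ ¬B ∨ (A ∧ ¬C)   [eliminate →]
= (¬¬C ∧ ¬¬¬B ∧ ¬C) ∨ C ∨ ¬B ∨ (A ∧ ¬C)   [De Morgan]
= (C ∧ ¬¬¬B ∧ ¬C) ∨ C ∨ ¬B ∨ (A ∧ ¬C)   [double negation]
= (C ∧ ¬B ∧ ¬C) ∨ C ∨ ¬B ∨ (A ∧ ¬C)   [double negation]
= C ∨ ¬B ∨ (A ∧ ¬C)   [simplify]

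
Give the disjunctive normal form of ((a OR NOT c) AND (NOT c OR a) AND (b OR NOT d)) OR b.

(a AND NOT d) OR (NOT c AND NOT d) OR b

((a OR NOT c) AND (NOT c OR a) AND (b OR NOT d)) OR b
= (a AND NOT c AND b) OR (a AND NOT c AND NOT d) OR (a AND a AND b) OR (a AND a AND NOT d) OR (NOT c AND NOT c AND b) OR (NOT c AND NOT c AND NOT d) OR (NOT c AND a AND b) OR (NOT c AND a AND NOT d) OR b   (distribute AND over OR)
= (a AND NOT d) OR (NOT c AND NOT d) OR b   (simplify)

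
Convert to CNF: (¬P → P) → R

(¬P → P) → R
≡ ¬(¬P → P) ∨ R   [eliminate →]
≡ ¬(¬¬P ∨ P) ∨ R   [eliminate →]
≡ (¬¬¬P ∧ ¬P) ∨ R   [De Morgan]
≡ (¬P ∧ ¬P) ∨ R   [double negation]
≡ (¬P ∨ R) ∧ (¬P ∨ R)   [distribute ∨ over ∧]
≡ ¬P ∨ R   [simplify]

¬P ∨ R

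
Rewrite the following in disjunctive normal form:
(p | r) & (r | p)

(p | r) & (r | p)
≡ (p & r) | (p & p) | (r & r) | (r & p)
≡ p | r

p | r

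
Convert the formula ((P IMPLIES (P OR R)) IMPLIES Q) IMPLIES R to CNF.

((P IMPLIES (P OR R)) IMPLIES Q) IMPLIES R
≡ NOT ((P IMPLIES (P OR R)) IMPLIES Q) OR R   [eliminate IMPLIES]
≡ NOT (NOT (P IMPLIES (P OR R)) OR Q) OR R   [eliminate IMPLIES]
≡ NOT (NOT (NOT P OR P OR R) OR Q) OR R   [eliminate IMPLIES]
≡ (NOT NOT (NOT P OR P OR R) AND NOT Q) OR R   [De Morgan]
≡ ((NOT P OR P OR R) AND NOT Q) OR R   [double negation]
≡ (NOT P OR P OR R OR R) AND (NOT Q OR R)   [distribute OR over AND]
≡ NOT Q OR R   [simplify]

NOT Q OR R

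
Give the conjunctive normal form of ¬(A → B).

A ∧ ¬B

¬(A → B)
⇔ ¬(¬A ∨ B)   [eliminate →]
⇔ ¬¬A ∧ ¬B   [De Morgan]
⇔ A ∧ ¬B   [double negation]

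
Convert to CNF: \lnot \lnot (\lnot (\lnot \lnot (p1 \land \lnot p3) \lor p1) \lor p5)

\lnot p1 \lor p5

\lnot \lnot (\lnot (\lnot \lnot (p1 \land \lnot p3) \lor p1) \lor p5)
≡ \lnot (\lnot \lnot (p1 \land \lnot p3) \lor p1) \lor p5   [double negation]
≡ (\lnot \lnot \lnot (p1 \land \lnot p3) \land \lnot p1) \lor p5   [De Morgan]
≡ (\lnot (p1 \land \lnot p3) \land \lnot p1) \lor p5   [double negation]
≡ ((\lnot p1 \lor \lnot \lnot p3) \land \lnot p1) \lor p5   [De Morgan]
≡ ((\lnot p1 \lor p3) \land \lnot p1) \lor p5   [double negation]
≡ (\lnot p1 \lor p3 \lor p5) \land (\lnot p1 \lor p5)   [distribute \lor over \land]
≡ \lnot p1 \lor p5   [simplify]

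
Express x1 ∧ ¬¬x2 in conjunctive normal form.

x1 ∧ ¬¬x2
≡ x1 ∧ x2   (double negation)

x1 ∧ x2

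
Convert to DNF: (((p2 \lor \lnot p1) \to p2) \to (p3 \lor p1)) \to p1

(p2 \land \lnot p3 \land \lnot p1) \lor p1

(((p2 \lor \lnot p1) \to p2) \to (p3 \lor p1)) \to p1
⇔ \lnot (((p2 \lor \lnot p1) \to p2) \to (p3 \lor p1)) \lor p1   [eliminate \to]
⇔ \lnot (\lnot ((p2 \lor \lnot p1) \to p2) \lor p3 \lor p1) \lor p1   [eliminate \to]
⇔ \lnot (\lnot (\lnot (p2 \lor \lnot p1) \lor p2) \lor p3 \lor p1) \lor p1   [eliminate \to]
⇔ (\lnot \lnot (\lnot (p2 \lor \lnot p1) \lor p2) \land \lnot p3 \land \lnot p1) \lor p1   [De Morgan]
⇔ ((\lnot (p2 \lor \lnot p1) \lor p2) \land \lnot p3 \land \lnot p1) \lor p1   [double negation]
⇔ (((\lnot p2 \land \lnot \lnot p1) \lor p2) \land \lnot p3 \land \lnot p1) \lor p1   [De Morgan]
⇔ (((\lnot p2 \land p1) \lor p2) \land \lnot p3 \land \lnot p1) \lor p1   [double negation]
⇔ (\lnot p2 \land p1 \land \lnot p3 \land \lnot p1) \lor (p2 \land \lnot p3 \land \lnot p1) \lor p1   [distribute \land over \lor]
⇔ (p2 \land \lnot p3 \land \lnot p1) \lor p1   [simplify]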